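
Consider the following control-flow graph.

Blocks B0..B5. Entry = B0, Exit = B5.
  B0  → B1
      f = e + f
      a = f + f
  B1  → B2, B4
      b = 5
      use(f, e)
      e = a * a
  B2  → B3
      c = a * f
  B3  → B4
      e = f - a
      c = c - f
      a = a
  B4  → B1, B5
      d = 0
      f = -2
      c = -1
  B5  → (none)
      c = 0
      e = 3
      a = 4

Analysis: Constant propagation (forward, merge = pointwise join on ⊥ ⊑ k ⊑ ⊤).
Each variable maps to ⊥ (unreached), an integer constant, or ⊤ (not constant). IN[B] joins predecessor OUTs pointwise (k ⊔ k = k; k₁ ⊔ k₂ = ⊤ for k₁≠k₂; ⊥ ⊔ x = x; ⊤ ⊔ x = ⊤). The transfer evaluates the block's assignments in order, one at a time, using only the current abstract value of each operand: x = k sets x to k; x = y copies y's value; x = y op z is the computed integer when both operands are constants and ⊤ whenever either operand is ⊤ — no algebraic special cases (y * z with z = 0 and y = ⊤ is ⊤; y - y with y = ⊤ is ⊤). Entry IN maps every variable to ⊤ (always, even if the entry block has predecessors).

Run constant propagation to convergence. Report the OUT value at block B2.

Answer: {a: ⊤, b: 5, c: ⊤, d: ⊤, e: ⊤, f: ⊤}

Working:
Per-block solution:
  B0: | IN=(all ⊤) | OUT=(all ⊤)
  B1: | IN=(all ⊤) | OUT={b:5; rest ⊤}
  B2: | IN={b:5; rest ⊤} | OUT={b:5; rest ⊤}
  B3: | IN={b:5; rest ⊤} | OUT={b:5; rest ⊤}
  B4: | IN={b:5; rest ⊤} | OUT={b:5, c:-1, d:0, f:-2; rest ⊤}
  B5: | IN={b:5, c:-1, d:0, f:-2; rest ⊤} | OUT={a:4, b:5, c:0, d:0, e:3, f:-2; rest ⊤}

Merge at B2: IN[B2] = OUT[B1] = {a: ⊤, b: 5, c: ⊤, d: ⊤, e: ⊤, f: ⊤}
Applying B2's transfer function to that IN value gives OUT[B2] (row B2 above).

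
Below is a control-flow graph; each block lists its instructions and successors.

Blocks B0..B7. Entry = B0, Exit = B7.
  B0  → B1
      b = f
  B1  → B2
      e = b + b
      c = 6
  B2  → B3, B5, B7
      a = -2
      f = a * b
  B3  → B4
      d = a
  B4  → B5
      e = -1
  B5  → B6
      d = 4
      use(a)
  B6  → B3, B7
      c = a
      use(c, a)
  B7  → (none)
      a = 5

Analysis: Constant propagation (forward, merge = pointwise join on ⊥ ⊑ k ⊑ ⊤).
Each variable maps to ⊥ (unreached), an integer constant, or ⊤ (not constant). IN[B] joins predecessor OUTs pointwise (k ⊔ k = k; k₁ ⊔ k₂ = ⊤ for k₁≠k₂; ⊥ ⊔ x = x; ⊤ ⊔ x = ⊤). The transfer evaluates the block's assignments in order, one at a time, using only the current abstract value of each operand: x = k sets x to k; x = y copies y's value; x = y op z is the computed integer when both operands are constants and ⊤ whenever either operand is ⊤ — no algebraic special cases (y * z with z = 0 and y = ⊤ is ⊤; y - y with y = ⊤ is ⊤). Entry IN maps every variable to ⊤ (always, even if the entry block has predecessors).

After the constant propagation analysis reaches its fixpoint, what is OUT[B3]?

Per-block solution:
  B0:   IN=(all ⊤)   OUT=(all ⊤)
  B1:   IN=(all ⊤)   OUT={c:6; rest ⊤}
  B2:   IN={c:6; rest ⊤}   OUT={a:-2, c:6; rest ⊤}
  B3:   IN={a:-2; rest ⊤}   OUT={a:-2, d:-2; rest ⊤}
  B4:   IN={a:-2, d:-2; rest ⊤}   OUT={a:-2, d:-2, e:-1; rest ⊤}
  B5:   IN={a:-2; rest ⊤}   OUT={a:-2, d:4; rest ⊤}
  B6:   IN={a:-2, d:4; rest ⊤}   OUT={a:-2, c:-2, d:4; rest ⊤}
  B7:   IN={a:-2; rest ⊤}   OUT={a:5; rest ⊤}

Merge at B3: IN[B3] = OUT[B2] ⊔ OUT[B6] = {a: -2, b: ⊤, c: ⊤, d: ⊤, e: ⊤, f: ⊤}
Applying B3's transfer function to that IN value gives OUT[B3] (row B3 above).

Answer: {a: -2, b: ⊤, c: ⊤, d: -2, e: ⊤, f: ⊤}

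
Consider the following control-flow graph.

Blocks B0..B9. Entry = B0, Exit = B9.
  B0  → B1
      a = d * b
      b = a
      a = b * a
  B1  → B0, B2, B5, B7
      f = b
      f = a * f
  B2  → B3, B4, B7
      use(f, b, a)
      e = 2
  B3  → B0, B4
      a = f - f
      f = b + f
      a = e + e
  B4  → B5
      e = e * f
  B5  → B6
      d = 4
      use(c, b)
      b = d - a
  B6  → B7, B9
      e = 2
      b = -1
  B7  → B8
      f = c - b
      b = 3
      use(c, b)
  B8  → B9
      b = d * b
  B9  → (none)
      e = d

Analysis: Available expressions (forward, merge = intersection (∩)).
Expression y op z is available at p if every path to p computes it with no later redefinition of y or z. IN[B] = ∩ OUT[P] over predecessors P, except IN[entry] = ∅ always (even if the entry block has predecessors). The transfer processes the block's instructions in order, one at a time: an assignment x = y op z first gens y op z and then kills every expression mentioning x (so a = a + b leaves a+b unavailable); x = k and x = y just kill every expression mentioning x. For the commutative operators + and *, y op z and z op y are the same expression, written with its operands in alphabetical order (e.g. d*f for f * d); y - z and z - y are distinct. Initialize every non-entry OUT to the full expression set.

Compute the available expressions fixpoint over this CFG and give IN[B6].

Fixpoint table:
  B0: | IN={} | OUT={}
  B1: | IN={} | OUT={}
  B2: | IN={} | OUT={}
  B3: | IN={} | OUT={e+e}
  B4: | IN={} | OUT={}
  B5: | IN={} | OUT={d-a}
  B6: | IN={d-a} | OUT={d-a}
  B7: | IN={} | OUT={}
  B8: | IN={} | OUT={}
  B9: | IN={} | OUT={}

Merge at B6: IN[B6] = OUT[B5] = {d-a}

Answer: {d-a}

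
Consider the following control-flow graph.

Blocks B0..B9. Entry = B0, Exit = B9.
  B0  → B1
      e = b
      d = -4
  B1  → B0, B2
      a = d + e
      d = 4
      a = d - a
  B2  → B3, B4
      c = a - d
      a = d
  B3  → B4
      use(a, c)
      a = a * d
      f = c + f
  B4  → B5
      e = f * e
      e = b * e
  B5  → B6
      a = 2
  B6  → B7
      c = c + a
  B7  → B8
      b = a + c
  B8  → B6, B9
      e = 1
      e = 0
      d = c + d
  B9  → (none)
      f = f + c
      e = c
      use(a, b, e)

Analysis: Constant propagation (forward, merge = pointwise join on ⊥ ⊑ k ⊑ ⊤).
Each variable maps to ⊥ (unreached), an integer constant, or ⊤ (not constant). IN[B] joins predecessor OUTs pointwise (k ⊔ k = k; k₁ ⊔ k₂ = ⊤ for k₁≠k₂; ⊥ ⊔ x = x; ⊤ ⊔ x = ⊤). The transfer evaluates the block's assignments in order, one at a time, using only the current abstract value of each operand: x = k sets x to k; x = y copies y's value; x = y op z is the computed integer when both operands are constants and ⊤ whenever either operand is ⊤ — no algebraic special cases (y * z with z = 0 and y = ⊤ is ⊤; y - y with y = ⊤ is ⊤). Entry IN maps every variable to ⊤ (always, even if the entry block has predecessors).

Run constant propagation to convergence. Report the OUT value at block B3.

Answer: {a: 16, b: ⊤, c: ⊤, d: 4, e: ⊤, f: ⊤}

Working:
Per-block solution:
  B0:  IN=(all ⊤)  OUT={d:-4; rest ⊤}
  B1:  IN={d:-4; rest ⊤}  OUT={d:4; rest ⊤}
  B2:  IN={d:4; rest ⊤}  OUT={a:4, d:4; rest ⊤}
  B3:  IN={a:4, d:4; rest ⊤}  OUT={a:16, d:4; rest ⊤}
  B4:  IN={d:4; rest ⊤}  OUT={d:4; rest ⊤}
  B5:  IN={d:4; rest ⊤}  OUT={a:2, d:4; rest ⊤}
  B6:  IN={a:2; rest ⊤}  OUT={a:2; rest ⊤}
  B7:  IN={a:2; rest ⊤}  OUT={a:2; rest ⊤}
  B8:  IN={a:2; rest ⊤}  OUT={a:2, e:0; rest ⊤}
  B9:  IN={a:2, e:0; rest ⊤}  OUT={a:2; rest ⊤}

Merge at B3: IN[B3] = OUT[B2] = {a: 4, b: ⊤, c: ⊤, d: 4, e: ⊤, f: ⊤}
Applying B3's transfer function to that IN value gives OUT[B3] (row B3 above).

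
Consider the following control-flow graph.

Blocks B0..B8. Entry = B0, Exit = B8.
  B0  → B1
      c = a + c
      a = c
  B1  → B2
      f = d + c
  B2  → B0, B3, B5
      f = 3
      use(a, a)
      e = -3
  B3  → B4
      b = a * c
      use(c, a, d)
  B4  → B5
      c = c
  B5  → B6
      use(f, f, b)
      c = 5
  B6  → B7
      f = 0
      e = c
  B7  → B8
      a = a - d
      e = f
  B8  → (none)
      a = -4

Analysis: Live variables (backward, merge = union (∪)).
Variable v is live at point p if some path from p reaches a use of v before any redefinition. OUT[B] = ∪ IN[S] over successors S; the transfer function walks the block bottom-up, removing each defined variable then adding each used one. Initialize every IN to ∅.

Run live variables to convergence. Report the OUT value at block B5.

Answer: {a, c, d}

Derivation:
Fixpoint table:
  B0: | IN={a, b, c, d} | OUT={a, b, c, d}
  B1: | IN={a, b, c, d} | OUT={a, b, c, d}
  B2: | IN={a, b, c, d} | OUT={a, b, c, d, f}
  B3: | IN={a, c, d, f} | OUT={a, b, c, d, f}
  B4: | IN={a, b, c, d, f} | OUT={a, b, d, f}
  B5: | IN={a, b, d, f} | OUT={a, c, d}
  B6: | IN={a, c, d} | OUT={a, d, f}
  B7: | IN={a, d, f} | OUT={}
  B8: | IN={} | OUT={}

Merge at B5: OUT[B5] = IN[B6] = {a, c, d}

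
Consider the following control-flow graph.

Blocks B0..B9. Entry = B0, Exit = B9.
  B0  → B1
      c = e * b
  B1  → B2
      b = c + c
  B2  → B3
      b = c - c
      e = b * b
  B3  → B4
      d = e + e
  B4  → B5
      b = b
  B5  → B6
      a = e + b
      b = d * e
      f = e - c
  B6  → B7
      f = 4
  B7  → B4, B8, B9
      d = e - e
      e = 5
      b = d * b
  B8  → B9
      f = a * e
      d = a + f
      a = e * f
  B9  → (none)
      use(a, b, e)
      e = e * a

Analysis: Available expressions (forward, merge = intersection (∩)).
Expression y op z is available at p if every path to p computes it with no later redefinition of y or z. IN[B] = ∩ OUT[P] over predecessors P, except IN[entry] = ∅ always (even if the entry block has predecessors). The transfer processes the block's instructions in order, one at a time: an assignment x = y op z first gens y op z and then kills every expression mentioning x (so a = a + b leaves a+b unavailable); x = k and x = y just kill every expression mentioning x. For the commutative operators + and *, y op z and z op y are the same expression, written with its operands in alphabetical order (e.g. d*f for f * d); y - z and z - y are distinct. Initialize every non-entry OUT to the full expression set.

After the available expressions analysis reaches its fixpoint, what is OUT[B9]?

Converged values:
  B0:  IN={}  OUT={b*e}
  B1:  IN={b*e}  OUT={c+c}
  B2:  IN={c+c}  OUT={b*b, c+c, c-c}
  B3:  IN={b*b, c+c, c-c}  OUT={b*b, c+c, c-c, e+e}
  B4:  IN={c+c, c-c}  OUT={c+c, c-c}
  B5:  IN={c+c, c-c}  OUT={c+c, c-c, d*e, e-c}
  B6:  IN={c+c, c-c, d*e, e-c}  OUT={c+c, c-c, d*e, e-c}
  B7:  IN={c+c, c-c, d*e, e-c}  OUT={c+c, c-c}
  B8:  IN={c+c, c-c}  OUT={c+c, c-c, e*f}
  B9:  IN={c+c, c-c}  OUT={c+c, c-c}

Merge at B9: IN[B9] = OUT[B7] ∩ OUT[B8] = {c+c, c-c}
Applying B9's transfer function to that IN value gives OUT[B9] (row B9 above).

Answer: {c+c, c-c}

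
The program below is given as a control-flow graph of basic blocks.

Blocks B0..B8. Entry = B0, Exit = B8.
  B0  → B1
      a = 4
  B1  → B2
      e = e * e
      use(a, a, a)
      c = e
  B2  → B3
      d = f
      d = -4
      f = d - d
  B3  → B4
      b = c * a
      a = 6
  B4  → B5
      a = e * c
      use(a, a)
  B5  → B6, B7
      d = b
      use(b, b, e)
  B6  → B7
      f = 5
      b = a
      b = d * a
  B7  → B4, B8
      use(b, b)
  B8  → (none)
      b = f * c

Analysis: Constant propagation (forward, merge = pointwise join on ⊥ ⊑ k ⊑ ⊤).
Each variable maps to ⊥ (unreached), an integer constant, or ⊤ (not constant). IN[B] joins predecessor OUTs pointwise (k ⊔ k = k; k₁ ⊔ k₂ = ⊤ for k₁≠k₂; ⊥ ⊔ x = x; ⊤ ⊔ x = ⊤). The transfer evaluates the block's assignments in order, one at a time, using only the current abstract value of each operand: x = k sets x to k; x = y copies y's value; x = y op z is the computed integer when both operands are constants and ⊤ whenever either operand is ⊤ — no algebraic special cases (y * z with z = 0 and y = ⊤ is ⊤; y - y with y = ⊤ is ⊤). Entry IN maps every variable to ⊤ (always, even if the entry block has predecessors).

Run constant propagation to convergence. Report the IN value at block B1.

Per-block solution:
  B0:  IN=(all ⊤)  OUT={a:4; rest ⊤}
  B1:  IN={a:4; rest ⊤}  OUT={a:4; rest ⊤}
  B2:  IN={a:4; rest ⊤}  OUT={a:4, d:-4, f:0; rest ⊤}
  B3:  IN={a:4, d:-4, f:0; rest ⊤}  OUT={a:6, d:-4, f:0; rest ⊤}
  B4:  IN=(all ⊤)  OUT=(all ⊤)
  B5:  IN=(all ⊤)  OUT=(all ⊤)
  B6:  IN=(all ⊤)  OUT={f:5; rest ⊤}
  B7:  IN=(all ⊤)  OUT=(all ⊤)
  B8:  IN=(all ⊤)  OUT=(all ⊤)

Merge at B1: IN[B1] = OUT[B0] = {a: 4, b: ⊤, c: ⊤, d: ⊤, e: ⊤, f: ⊤}

Answer: {a: 4, b: ⊤, c: ⊤, d: ⊤, e: ⊤, f: ⊤}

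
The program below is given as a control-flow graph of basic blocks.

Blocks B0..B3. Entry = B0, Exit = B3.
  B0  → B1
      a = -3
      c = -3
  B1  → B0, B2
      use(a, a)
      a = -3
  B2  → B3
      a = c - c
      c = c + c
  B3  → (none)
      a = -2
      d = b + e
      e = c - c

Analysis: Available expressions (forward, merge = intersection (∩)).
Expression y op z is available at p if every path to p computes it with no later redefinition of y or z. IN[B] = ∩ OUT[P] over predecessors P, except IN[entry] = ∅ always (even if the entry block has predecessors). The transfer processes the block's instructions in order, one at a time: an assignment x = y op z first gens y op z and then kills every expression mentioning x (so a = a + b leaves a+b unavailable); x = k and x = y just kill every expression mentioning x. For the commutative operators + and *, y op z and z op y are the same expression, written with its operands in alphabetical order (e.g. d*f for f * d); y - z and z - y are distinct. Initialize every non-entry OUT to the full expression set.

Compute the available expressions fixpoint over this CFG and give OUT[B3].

Per-block solution:
  B0:   IN={}   OUT={}
  B1:   IN={}   OUT={}
  B2:   IN={}   OUT={}
  B3:   IN={}   OUT={c-c}

Merge at B3: IN[B3] = OUT[B2] = {}
Applying B3's transfer function to that IN value gives OUT[B3] (row B3 above).

Answer: {c-c}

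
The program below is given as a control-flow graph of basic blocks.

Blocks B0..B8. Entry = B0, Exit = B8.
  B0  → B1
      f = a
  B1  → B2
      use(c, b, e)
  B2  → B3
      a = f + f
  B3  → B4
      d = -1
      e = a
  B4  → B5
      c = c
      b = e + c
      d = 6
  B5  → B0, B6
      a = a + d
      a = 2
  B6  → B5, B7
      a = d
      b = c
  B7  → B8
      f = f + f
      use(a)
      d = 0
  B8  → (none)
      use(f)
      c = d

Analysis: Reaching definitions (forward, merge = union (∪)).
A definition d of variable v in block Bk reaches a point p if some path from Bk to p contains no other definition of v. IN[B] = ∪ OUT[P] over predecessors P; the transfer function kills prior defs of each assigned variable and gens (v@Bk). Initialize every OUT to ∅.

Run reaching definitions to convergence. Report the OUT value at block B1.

Answer: {a@B5, b@B4, b@B6, c@B4, d@B4, e@B3, f@B0}

Derivation:
Per-block solution:
  B0: | IN={a@B5, b@B4, b@B6, c@B4, d@B4, e@B3, f@B0} | OUT={a@B5, b@B4, b@B6, c@B4, d@B4, e@B3, f@B0}
  B1: | IN={a@B5, b@B4, b@B6, c@B4, d@B4, e@B3, f@B0} | OUT={a@B5, b@B4, b@B6, c@B4, d@B4, e@B3, f@B0}
  B2: | IN={a@B5, b@B4, b@B6, c@B4, d@B4, e@B3, f@B0} | OUT={a@B2, b@B4, b@B6, c@B4, d@B4, e@B3, f@B0}
  B3: | IN={a@B2, b@B4, b@B6, c@B4, d@B4, e@B3, f@B0} | OUT={a@B2, b@B4, b@B6, c@B4, d@B3, e@B3, f@B0}
  B4: | IN={a@B2, b@B4, b@B6, c@B4, d@B3, e@B3, f@B0} | OUT={a@B2, b@B4, c@B4, d@B4, e@B3, f@B0}
  B5: | IN={a@B2, a@B6, b@B4, b@B6, c@B4, d@B4, e@B3, f@B0} | OUT={a@B5, b@B4, b@B6, c@B4, d@B4, e@B3, f@B0}
  B6: | IN={a@B5, b@B4, b@B6, c@B4, d@B4, e@B3, f@B0} | OUT={a@B6, b@B6, c@B4, d@B4, e@B3, f@B0}
  B7: | IN={a@B6, b@B6, c@B4, d@B4, e@B3, f@B0} | OUT={a@B6, b@B6, c@B4, d@B7, e@B3, f@B7}
  B8: | IN={a@B6, b@B6, c@B4, d@B7, e@B3, f@B7} | OUT={a@B6, b@B6, c@B8, d@B7, e@B3, f@B7}

Merge at B1: IN[B1] = OUT[B0] = {a@B5, b@B4, b@B6, c@B4, d@B4, e@B3, f@B0}
Applying B1's transfer function to that IN value gives OUT[B1] (row B1 above).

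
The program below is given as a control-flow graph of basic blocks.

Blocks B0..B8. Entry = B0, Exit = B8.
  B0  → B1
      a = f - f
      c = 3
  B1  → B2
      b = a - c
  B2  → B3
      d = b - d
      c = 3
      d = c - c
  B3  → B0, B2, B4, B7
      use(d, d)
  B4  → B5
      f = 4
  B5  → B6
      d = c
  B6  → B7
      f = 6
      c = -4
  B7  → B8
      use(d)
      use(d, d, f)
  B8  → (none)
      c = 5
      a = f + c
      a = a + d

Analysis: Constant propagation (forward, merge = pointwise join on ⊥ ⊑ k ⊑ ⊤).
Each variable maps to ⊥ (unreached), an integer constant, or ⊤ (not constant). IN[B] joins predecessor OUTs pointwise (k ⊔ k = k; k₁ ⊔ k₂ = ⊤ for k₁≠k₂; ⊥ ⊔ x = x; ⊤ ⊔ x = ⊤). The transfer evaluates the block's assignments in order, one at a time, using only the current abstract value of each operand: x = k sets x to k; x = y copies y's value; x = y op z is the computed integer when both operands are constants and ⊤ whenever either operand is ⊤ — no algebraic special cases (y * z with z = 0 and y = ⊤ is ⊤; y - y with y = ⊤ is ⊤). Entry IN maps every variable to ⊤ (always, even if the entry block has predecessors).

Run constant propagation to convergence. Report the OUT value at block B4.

Answer: {a: ⊤, b: ⊤, c: 3, d: 0, e: ⊤, f: 4}

Working:
Per-block solution:
  B0:  IN=(all ⊤)  OUT={c:3; rest ⊤}
  B1:  IN={c:3; rest ⊤}  OUT={c:3; rest ⊤}
  B2:  IN={c:3; rest ⊤}  OUT={c:3, d:0; rest ⊤}
  B3:  IN={c:3, d:0; rest ⊤}  OUT={c:3, d:0; rest ⊤}
  B4:  IN={c:3, d:0; rest ⊤}  OUT={c:3, d:0, f:4; rest ⊤}
  B5:  IN={c:3, d:0, f:4; rest ⊤}  OUT={c:3, d:3, f:4; rest ⊤}
  B6:  IN={c:3, d:3, f:4; rest ⊤}  OUT={c:-4, d:3, f:6; rest ⊤}
  B7:  IN=(all ⊤)  OUT=(all ⊤)
  B8:  IN=(all ⊤)  OUT={c:5; rest ⊤}

Merge at B4: IN[B4] = OUT[B3] = {a: ⊤, b: ⊤, c: 3, d: 0, e: ⊤, f: ⊤}
Applying B4's transfer function to that IN value gives OUT[B4] (row B4 above).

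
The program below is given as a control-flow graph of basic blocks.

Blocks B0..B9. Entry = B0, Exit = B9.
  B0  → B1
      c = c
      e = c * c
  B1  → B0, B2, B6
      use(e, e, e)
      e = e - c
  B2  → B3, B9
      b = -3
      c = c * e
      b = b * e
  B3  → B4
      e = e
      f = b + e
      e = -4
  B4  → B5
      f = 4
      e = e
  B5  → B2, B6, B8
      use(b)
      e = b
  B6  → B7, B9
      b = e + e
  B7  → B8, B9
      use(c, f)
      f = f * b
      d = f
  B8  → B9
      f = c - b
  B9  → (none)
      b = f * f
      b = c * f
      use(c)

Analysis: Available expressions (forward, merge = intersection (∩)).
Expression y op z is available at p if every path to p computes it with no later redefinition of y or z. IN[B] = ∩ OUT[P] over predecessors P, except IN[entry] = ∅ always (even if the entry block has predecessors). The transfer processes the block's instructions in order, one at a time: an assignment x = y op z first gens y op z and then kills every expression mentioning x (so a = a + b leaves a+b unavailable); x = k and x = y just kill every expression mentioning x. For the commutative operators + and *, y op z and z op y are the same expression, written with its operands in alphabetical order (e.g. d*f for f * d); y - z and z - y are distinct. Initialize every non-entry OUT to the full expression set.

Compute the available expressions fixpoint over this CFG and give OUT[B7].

Answer: {e+e}

Derivation:
Per-block solution:
  B0:   IN={}   OUT={c*c}
  B1:   IN={c*c}   OUT={c*c}
  B2:   IN={}   OUT={}
  B3:   IN={}   OUT={}
  B4:   IN={}   OUT={}
  B5:   IN={}   OUT={}
  B6:   IN={}   OUT={e+e}
  B7:   IN={e+e}   OUT={e+e}
  B8:   IN={}   OUT={c-b}
  B9:   IN={}   OUT={c*f, f*f}

Merge at B7: IN[B7] = OUT[B6] = {e+e}
Applying B7's transfer function to that IN value gives OUT[B7] (row B7 above).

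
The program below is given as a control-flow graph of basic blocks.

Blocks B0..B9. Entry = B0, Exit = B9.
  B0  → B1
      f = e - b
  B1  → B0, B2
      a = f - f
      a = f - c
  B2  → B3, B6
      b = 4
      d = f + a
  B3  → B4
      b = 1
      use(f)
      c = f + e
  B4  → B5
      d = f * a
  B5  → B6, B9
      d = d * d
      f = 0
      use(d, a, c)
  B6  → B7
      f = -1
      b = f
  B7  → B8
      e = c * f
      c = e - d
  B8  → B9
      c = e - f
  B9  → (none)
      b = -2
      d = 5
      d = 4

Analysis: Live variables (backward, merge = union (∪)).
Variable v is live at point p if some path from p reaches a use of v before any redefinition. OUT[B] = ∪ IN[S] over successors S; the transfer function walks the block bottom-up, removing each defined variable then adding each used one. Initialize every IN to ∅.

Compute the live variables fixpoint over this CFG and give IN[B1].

Per-block solution:
  B0: | IN={b, c, e} | OUT={b, c, e, f}
  B1: | IN={b, c, e, f} | OUT={a, b, c, e, f}
  B2: | IN={a, c, e, f} | OUT={a, c, d, e, f}
  B3: | IN={a, e, f} | OUT={a, c, f}
  B4: | IN={a, c, f} | OUT={a, c, d}
  B5: | IN={a, c, d} | OUT={c, d}
  B6: | IN={c, d} | OUT={c, d, f}
  B7: | IN={c, d, f} | OUT={e, f}
  B8: | IN={e, f} | OUT={}
  B9: | IN={} | OUT={}

Merge at B1: OUT[B1] = IN[B0] ⊔ IN[B2] = {a, b, c, e, f}
Applying B1's transfer function to that OUT value gives IN[B1] (row B1 above).

Answer: {b, c, e, f}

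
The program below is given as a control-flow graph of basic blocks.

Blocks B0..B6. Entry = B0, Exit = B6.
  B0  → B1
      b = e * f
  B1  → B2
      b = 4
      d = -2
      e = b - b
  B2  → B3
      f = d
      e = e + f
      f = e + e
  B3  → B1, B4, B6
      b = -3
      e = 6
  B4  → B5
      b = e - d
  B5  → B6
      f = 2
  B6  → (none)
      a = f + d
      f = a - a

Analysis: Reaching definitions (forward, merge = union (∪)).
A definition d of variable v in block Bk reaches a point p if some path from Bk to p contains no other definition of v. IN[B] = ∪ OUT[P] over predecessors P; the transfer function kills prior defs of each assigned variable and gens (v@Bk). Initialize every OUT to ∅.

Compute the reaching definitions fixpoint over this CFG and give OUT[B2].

Answer: {b@B1, d@B1, e@B2, f@B2}

Derivation:
Per-block solution:
  B0:   IN={}   OUT={b@B0}
  B1:   IN={b@B0, b@B3, d@B1, e@B3, f@B2}   OUT={b@B1, d@B1, e@B1, f@B2}
  B2:   IN={b@B1, d@B1, e@B1, f@B2}   OUT={b@B1, d@B1, e@B2, f@B2}
  B3:   IN={b@B1, d@B1, e@B2, f@B2}   OUT={b@B3, d@B1, e@B3, f@B2}
  B4:   IN={b@B3, d@B1, e@B3, f@B2}   OUT={b@B4, d@B1, e@B3, f@B2}
  B5:   IN={b@B4, d@B1, e@B3, f@B2}   OUT={b@B4, d@B1, e@B3, f@B5}
  B6:   IN={b@B3, b@B4, d@B1, e@B3, f@B2, f@B5}   OUT={a@B6, b@B3, b@B4, d@B1, e@B3, f@B6}

Merge at B2: IN[B2] = OUT[B1] = {b@B1, d@B1, e@B1, f@B2}
Applying B2's transfer function to that IN value gives OUT[B2] (row B2 above).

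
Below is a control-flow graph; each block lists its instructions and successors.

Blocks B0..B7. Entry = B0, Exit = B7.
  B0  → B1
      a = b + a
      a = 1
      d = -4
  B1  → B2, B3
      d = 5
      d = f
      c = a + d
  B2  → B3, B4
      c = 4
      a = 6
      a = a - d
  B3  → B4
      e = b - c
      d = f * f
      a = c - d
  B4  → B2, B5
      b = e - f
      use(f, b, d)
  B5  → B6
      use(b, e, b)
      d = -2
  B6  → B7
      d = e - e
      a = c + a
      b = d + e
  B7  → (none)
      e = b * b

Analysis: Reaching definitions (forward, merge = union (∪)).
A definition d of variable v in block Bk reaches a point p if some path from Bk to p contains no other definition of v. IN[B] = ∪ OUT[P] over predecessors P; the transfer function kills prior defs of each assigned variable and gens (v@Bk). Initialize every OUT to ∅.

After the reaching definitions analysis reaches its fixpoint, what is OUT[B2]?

Fixpoint table:
  B0:  IN={}  OUT={a@B0, d@B0}
  B1:  IN={a@B0, d@B0}  OUT={a@B0, c@B1, d@B1}
  B2:  IN={a@B0, a@B2, a@B3, b@B4, c@B1, c@B2, d@B1, d@B3, e@B3}  OUT={a@B2, b@B4, c@B2, d@B1, d@B3, e@B3}
  B3:  IN={a@B0, a@B2, b@B4, c@B1, c@B2, d@B1, d@B3, e@B3}  OUT={a@B3, b@B4, c@B1, c@B2, d@B3, e@B3}
  B4:  IN={a@B2, a@B3, b@B4, c@B1, c@B2, d@B1, d@B3, e@B3}  OUT={a@B2, a@B3, b@B4, c@B1, c@B2, d@B1, d@B3, e@B3}
  B5:  IN={a@B2, a@B3, b@B4, c@B1, c@B2, d@B1, d@B3, e@B3}  OUT={a@B2, a@B3, b@B4, c@B1, c@B2, d@B5, e@B3}
  B6:  IN={a@B2, a@B3, b@B4, c@B1, c@B2, d@B5, e@B3}  OUT={a@B6, b@B6, c@B1, c@B2, d@B6, e@B3}
  B7:  IN={a@B6, b@B6, c@B1, c@B2, d@B6, e@B3}  OUT={a@B6, b@B6, c@B1, c@B2, d@B6, e@B7}

Merge at B2: IN[B2] = OUT[B1] ⊔ OUT[B4] = {a@B0, a@B2, a@B3, b@B4, c@B1, c@B2, d@B1, d@B3, e@B3}
Applying B2's transfer function to that IN value gives OUT[B2] (row B2 above).

Answer: {a@B2, b@B4, c@B2, d@B1, d@B3, e@B3}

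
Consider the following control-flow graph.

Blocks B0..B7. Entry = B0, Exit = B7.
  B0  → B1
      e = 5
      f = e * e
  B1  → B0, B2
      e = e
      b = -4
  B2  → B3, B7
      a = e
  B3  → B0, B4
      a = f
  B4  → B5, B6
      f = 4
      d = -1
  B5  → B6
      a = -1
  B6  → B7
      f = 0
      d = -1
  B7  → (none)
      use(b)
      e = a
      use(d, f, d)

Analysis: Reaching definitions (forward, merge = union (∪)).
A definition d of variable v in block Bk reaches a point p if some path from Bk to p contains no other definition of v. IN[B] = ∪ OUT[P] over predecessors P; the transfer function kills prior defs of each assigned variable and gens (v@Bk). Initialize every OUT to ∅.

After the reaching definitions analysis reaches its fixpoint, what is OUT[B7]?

Answer: {a@B2, a@B3, a@B5, b@B1, d@B6, e@B7, f@B0, f@B6}

Working:
Converged values:
  B0: | IN={a@B3, b@B1, e@B1, f@B0} | OUT={a@B3, b@B1, e@B0, f@B0}
  B1: | IN={a@B3, b@B1, e@B0, f@B0} | OUT={a@B3, b@B1, e@B1, f@B0}
  B2: | IN={a@B3, b@B1, e@B1, f@B0} | OUT={a@B2, b@B1, e@B1, f@B0}
  B3: | IN={a@B2, b@B1, e@B1, f@B0} | OUT={a@B3, b@B1, e@B1, f@B0}
  B4: | IN={a@B3, b@B1, e@B1, f@B0} | OUT={a@B3, b@B1, d@B4, e@B1, f@B4}
  B5: | IN={a@B3, b@B1, d@B4, e@B1, f@B4} | OUT={a@B5, b@B1, d@B4, e@B1, f@B4}
  B6: | IN={a@B3, a@B5, b@B1, d@B4, e@B1, f@B4} | OUT={a@B3, a@B5, b@B1, d@B6, e@B1, f@B6}
  B7: | IN={a@B2, a@B3, a@B5, b@B1, d@B6, e@B1, f@B0, f@B6} | OUT={a@B2, a@B3, a@B5, b@B1, d@B6, e@B7, f@B0, f@B6}

Merge at B7: IN[B7] = OUT[B2] ⊔ OUT[B6] = {a@B2, a@B3, a@B5, b@B1, d@B6, e@B1, f@B0, f@B6}
Applying B7's transfer function to that IN value gives OUT[B7] (row B7 above).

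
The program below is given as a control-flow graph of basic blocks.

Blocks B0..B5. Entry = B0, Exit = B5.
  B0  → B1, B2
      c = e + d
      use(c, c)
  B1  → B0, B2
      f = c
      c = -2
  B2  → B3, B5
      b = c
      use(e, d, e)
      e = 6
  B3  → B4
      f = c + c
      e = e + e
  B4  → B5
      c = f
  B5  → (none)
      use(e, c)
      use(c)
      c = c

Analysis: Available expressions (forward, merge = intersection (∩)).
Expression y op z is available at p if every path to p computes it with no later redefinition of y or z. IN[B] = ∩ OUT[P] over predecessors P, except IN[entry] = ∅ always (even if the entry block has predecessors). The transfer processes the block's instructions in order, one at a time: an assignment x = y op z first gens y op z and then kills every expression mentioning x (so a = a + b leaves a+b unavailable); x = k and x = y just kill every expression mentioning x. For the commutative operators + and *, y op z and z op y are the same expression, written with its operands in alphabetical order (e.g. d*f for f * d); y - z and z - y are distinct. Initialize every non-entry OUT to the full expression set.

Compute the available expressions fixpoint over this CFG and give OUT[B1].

Converged values:
  B0: | IN={} | OUT={d+e}
  B1: | IN={d+e} | OUT={d+e}
  B2: | IN={d+e} | OUT={}
  B3: | IN={} | OUT={c+c}
  B4: | IN={c+c} | OUT={}
  B5: | IN={} | OUT={}

Merge at B1: IN[B1] = OUT[B0] = {d+e}
Applying B1's transfer function to that IN value gives OUT[B1] (row B1 above).

Answer: {d+e}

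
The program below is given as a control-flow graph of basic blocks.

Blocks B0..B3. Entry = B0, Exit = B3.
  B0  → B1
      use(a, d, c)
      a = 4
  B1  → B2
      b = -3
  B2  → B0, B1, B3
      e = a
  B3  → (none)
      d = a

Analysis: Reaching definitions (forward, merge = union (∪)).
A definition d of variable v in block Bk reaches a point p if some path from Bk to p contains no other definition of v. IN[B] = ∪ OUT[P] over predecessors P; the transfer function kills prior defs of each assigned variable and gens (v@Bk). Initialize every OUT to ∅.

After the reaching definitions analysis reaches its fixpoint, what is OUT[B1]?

Answer: {a@B0, b@B1, e@B2}

Working:
Fixpoint table:
  B0: | IN={a@B0, b@B1, e@B2} | OUT={a@B0, b@B1, e@B2}
  B1: | IN={a@B0, b@B1, e@B2} | OUT={a@B0, b@B1, e@B2}
  B2: | IN={a@B0, b@B1, e@B2} | OUT={a@B0, b@B1, e@B2}
  B3: | IN={a@B0, b@B1, e@B2} | OUT={a@B0, b@B1, d@B3, e@B2}

Merge at B1: IN[B1] = OUT[B0] ⊔ OUT[B2] = {a@B0, b@B1, e@B2}
Applying B1's transfer function to that IN value gives OUT[B1] (row B1 above).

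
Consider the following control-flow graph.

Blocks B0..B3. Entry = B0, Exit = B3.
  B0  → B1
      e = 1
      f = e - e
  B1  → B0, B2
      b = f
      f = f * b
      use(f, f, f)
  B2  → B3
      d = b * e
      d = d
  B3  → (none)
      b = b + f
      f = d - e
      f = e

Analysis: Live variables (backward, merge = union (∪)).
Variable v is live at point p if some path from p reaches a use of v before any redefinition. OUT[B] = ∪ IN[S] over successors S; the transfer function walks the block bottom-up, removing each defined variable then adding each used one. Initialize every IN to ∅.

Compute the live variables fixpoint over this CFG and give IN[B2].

Per-block solution:
  B0:   IN={}   OUT={e, f}
  B1:   IN={e, f}   OUT={b, e, f}
  B2:   IN={b, e, f}   OUT={b, d, e, f}
  B3:   IN={b, d, e, f}   OUT={}

Merge at B2: OUT[B2] = IN[B3] = {b, d, e, f}
Applying B2's transfer function to that OUT value gives IN[B2] (row B2 above).

Answer: {b, e, f}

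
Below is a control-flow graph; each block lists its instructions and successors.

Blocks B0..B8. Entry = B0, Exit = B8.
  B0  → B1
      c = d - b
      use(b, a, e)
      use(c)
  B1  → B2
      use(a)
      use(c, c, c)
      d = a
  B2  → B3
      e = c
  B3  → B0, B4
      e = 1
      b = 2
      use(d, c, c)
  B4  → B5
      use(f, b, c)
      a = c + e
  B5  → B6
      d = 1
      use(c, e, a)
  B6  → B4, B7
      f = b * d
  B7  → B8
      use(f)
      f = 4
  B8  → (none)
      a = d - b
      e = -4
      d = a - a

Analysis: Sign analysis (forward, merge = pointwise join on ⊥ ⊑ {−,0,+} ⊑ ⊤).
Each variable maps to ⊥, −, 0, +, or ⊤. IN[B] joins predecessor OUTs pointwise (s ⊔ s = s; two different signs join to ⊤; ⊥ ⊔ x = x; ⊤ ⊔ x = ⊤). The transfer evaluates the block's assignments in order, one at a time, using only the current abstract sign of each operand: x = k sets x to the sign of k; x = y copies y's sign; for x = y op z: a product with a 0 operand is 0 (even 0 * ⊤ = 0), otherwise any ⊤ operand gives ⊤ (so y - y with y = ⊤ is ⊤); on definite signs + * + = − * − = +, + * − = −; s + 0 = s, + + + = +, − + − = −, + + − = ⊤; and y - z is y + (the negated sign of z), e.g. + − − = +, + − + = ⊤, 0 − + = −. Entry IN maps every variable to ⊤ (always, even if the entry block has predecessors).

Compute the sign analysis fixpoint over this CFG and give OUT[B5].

Answer: {a: ⊤, b: +, c: ⊤, d: +, e: +, f: ⊤}

Working:
Converged values:
  B0:  IN=(all ⊤)  OUT=(all ⊤)
  B1:  IN=(all ⊤)  OUT=(all ⊤)
  B2:  IN=(all ⊤)  OUT=(all ⊤)
  B3:  IN=(all ⊤)  OUT={b:+, e:+; rest ⊤}
  B4:  IN={b:+, e:+; rest ⊤}  OUT={b:+, e:+; rest ⊤}
  B5:  IN={b:+, e:+; rest ⊤}  OUT={b:+, d:+, e:+; rest ⊤}
  B6:  IN={b:+, d:+, e:+; rest ⊤}  OUT={b:+, d:+, e:+, f:+; rest ⊤}
  B7:  IN={b:+, d:+, e:+, f:+; rest ⊤}  OUT={b:+, d:+, e:+, f:+; rest ⊤}
  B8:  IN={b:+, d:+, e:+, f:+; rest ⊤}  OUT={b:+, e:-, f:+; rest ⊤}

Merge at B5: IN[B5] = OUT[B4] = {a: ⊤, b: +, c: ⊤, d: ⊤, e: +, f: ⊤}
Applying B5's transfer function to that IN value gives OUT[B5] (row B5 above).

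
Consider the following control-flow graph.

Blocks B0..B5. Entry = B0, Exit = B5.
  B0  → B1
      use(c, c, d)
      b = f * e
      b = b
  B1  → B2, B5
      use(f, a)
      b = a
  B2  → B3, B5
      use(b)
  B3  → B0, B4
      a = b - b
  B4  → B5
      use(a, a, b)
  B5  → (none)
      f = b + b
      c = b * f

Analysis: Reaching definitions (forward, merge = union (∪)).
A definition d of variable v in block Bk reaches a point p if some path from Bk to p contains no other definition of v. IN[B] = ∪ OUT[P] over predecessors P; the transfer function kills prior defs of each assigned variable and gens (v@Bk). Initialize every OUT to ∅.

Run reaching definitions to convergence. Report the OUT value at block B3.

Answer: {a@B3, b@B1}

Derivation:
Fixpoint table:
  B0: | IN={a@B3, b@B1} | OUT={a@B3, b@B0}
  B1: | IN={a@B3, b@B0} | OUT={a@B3, b@B1}
  B2: | IN={a@B3, b@B1} | OUT={a@B3, b@B1}
  B3: | IN={a@B3, b@B1} | OUT={a@B3, b@B1}
  B4: | IN={a@B3, b@B1} | OUT={a@B3, b@B1}
  B5: | IN={a@B3, b@B1} | OUT={a@B3, b@B1, c@B5, f@B5}

Merge at B3: IN[B3] = OUT[B2] = {a@B3, b@B1}
Applying B3's transfer function to that IN value gives OUT[B3] (row B3 above).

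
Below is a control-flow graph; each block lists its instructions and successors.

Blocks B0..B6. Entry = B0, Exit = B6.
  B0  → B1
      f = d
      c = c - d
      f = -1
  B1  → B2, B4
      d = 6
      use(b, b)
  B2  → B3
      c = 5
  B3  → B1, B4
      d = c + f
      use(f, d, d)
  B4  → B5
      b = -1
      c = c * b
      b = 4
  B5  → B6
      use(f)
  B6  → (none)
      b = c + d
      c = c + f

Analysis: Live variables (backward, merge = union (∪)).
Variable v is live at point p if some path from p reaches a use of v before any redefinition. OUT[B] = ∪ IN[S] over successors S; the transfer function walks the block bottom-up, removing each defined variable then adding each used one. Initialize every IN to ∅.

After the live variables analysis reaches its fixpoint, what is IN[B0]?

Answer: {b, c, d}

Trace:
Converged values:
  B0:   IN={b, c, d}   OUT={b, c, f}
  B1:   IN={b, c, f}   OUT={b, c, d, f}
  B2:   IN={b, f}   OUT={b, c, f}
  B3:   IN={b, c, f}   OUT={b, c, d, f}
  B4:   IN={c, d, f}   OUT={c, d, f}
  B5:   IN={c, d, f}   OUT={c, d, f}
  B6:   IN={c, d, f}   OUT={}

Merge at B0: OUT[B0] = IN[B1] = {b, c, f}
Applying B0's transfer function to that OUT value gives IN[B0] (row B0 above).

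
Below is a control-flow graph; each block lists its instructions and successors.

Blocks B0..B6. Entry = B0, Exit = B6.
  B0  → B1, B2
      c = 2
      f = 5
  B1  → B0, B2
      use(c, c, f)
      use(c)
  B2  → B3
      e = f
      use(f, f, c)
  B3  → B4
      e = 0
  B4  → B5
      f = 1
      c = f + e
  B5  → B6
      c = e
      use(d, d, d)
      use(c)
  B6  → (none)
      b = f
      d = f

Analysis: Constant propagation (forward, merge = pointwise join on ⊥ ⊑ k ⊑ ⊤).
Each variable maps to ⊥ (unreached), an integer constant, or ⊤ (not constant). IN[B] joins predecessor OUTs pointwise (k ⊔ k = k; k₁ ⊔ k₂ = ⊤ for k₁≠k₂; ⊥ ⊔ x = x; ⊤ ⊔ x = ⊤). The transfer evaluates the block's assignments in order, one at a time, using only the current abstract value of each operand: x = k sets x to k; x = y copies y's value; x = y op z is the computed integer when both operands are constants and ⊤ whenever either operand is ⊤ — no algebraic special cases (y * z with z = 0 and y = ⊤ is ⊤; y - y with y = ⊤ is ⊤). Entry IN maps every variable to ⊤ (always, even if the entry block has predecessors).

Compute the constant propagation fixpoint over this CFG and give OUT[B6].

Converged values:
  B0:   IN=(all ⊤)   OUT={c:2, f:5; rest ⊤}
  B1:   IN={c:2, f:5; rest ⊤}   OUT={c:2, f:5; rest ⊤}
  B2:   IN={c:2, f:5; rest ⊤}   OUT={c:2, e:5, f:5; rest ⊤}
  B3:   IN={c:2, e:5, f:5; rest ⊤}   OUT={c:2, e:0, f:5; rest ⊤}
  B4:   IN={c:2, e:0, f:5; rest ⊤}   OUT={c:1, e:0, f:1; rest ⊤}
  B5:   IN={c:1, e:0, f:1; rest ⊤}   OUT={c:0, e:0, f:1; rest ⊤}
  B6:   IN={c:0, e:0, f:1; rest ⊤}   OUT={b:1, c:0, d:1, e:0, f:1; rest ⊤}

Merge at B6: IN[B6] = OUT[B5] = {a: ⊤, b: ⊤, c: 0, d: ⊤, e: 0, f: 1}
Applying B6's transfer function to that IN value gives OUT[B6] (row B6 above).

Answer: {a: ⊤, b: 1, c: 0, d: 1, e: 0, f: 1}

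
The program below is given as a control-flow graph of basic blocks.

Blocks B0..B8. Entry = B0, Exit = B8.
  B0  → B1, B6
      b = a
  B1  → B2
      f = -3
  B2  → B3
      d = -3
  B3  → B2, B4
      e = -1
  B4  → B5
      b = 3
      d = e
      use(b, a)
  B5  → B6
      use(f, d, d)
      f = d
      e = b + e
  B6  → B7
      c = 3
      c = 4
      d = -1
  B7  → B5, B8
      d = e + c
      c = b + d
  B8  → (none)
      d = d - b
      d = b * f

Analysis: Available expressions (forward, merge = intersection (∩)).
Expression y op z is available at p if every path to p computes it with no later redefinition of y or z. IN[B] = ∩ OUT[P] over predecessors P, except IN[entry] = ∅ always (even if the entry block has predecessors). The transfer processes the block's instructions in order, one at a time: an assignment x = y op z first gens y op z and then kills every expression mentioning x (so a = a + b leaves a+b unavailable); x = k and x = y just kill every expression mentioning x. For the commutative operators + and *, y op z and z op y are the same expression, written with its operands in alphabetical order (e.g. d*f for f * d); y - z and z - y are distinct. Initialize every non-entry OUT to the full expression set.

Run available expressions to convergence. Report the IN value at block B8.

Per-block solution:
  B0:   IN={}   OUT={}
  B1:   IN={}   OUT={}
  B2:   IN={}   OUT={}
  B3:   IN={}   OUT={}
  B4:   IN={}   OUT={}
  B5:   IN={}   OUT={}
  B6:   IN={}   OUT={}
  B7:   IN={}   OUT={b+d}
  B8:   IN={b+d}   OUT={b*f}

Merge at B8: IN[B8] = OUT[B7] = {b+d}

Answer: {b+d}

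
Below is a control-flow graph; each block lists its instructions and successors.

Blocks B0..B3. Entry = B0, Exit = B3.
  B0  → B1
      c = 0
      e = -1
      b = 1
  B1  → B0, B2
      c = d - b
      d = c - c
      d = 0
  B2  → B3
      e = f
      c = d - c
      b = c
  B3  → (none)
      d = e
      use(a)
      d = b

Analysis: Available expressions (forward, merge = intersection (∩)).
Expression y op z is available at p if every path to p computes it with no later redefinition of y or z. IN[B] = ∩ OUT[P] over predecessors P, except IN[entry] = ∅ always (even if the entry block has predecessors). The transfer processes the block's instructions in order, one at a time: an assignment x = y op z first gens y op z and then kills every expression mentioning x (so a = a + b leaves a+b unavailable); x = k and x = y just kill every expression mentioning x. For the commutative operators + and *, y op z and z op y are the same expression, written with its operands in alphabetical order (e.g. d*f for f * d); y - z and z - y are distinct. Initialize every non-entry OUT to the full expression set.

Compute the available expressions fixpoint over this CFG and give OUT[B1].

Per-block solution:
  B0:   IN={}   OUT={}
  B1:   IN={}   OUT={c-c}
  B2:   IN={c-c}   OUT={}
  B3:   IN={}   OUT={}

Merge at B1: IN[B1] = OUT[B0] = {}
Applying B1's transfer function to that IN value gives OUT[B1] (row B1 above).

Answer: {c-c}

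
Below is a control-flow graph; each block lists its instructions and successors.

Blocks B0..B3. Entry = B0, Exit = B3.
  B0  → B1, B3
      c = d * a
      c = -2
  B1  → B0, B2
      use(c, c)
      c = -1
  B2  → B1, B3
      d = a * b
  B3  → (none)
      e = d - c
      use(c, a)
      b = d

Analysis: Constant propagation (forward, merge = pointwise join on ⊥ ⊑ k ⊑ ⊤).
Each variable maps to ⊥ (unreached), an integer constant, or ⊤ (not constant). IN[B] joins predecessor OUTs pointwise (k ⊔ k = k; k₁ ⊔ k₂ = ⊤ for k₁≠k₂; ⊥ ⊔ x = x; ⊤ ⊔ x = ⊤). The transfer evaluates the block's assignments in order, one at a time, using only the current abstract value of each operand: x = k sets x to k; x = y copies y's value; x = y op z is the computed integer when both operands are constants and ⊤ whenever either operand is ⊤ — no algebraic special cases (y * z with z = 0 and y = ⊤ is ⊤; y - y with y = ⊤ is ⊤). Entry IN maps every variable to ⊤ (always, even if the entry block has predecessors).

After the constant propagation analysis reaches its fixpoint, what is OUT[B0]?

Fixpoint table:
  B0:  IN=(all ⊤)  OUT={c:-2; rest ⊤}
  B1:  IN=(all ⊤)  OUT={c:-1; rest ⊤}
  B2:  IN={c:-1; rest ⊤}  OUT={c:-1; rest ⊤}
  B3:  IN=(all ⊤)  OUT=(all ⊤)

Merge at B0 (entry node, so the boundary value (all ⊤) is joined with the incoming edge(s)): IN[B0] = (all ⊤) ⊔ OUT[B1] = {a: ⊤, b: ⊤, c: ⊤, d: ⊤, e: ⊤, f: ⊤}
Applying B0's transfer function to that IN value gives OUT[B0] (row B0 above).

Answer: {a: ⊤, b: ⊤, c: -2, d: ⊤, e: ⊤, f: ⊤}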